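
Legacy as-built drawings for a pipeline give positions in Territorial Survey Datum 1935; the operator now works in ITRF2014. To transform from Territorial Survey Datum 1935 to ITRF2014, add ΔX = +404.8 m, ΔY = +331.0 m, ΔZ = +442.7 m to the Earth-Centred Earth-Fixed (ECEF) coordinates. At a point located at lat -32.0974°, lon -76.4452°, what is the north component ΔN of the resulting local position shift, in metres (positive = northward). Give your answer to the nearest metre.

ΔN = 254 m

The local north axis is (−sin φ cos λ, −sin φ sin λ, cos φ), giving ΔN = 50.413 − 170.981 + 375.032 = 254.46 m.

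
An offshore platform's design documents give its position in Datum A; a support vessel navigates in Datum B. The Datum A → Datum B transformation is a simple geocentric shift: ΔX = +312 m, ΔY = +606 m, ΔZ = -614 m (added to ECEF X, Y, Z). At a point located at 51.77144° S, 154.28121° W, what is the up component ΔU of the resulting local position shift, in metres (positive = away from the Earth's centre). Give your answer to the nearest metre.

At φ = -51.77144°, λ = -154.28121°: sin φ = -0.785549, cos φ = 0.618800, sin λ = -0.433955, cos λ = -0.900935.
ΔU = cos φ cos λ·ΔX + cos φ sin λ·ΔY + sin φ·ΔZ = (0.618800)(-0.900935)(312) + (0.618800)(-0.433955)(606) + (-0.785549)(-614) = 145.66 m.

ΔU = 146 m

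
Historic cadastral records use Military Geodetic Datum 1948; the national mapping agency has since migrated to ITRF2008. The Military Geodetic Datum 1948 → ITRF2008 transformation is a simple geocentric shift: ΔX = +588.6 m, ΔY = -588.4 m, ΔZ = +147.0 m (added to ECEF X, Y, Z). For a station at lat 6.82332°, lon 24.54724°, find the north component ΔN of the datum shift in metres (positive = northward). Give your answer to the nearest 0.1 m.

ΔN = 111.4 m

At φ = 6.82332°, λ = 24.54724°: sin φ = 0.118808, cos φ = 0.992917, sin λ = 0.415443, cos λ = 0.909619.
ΔN = −sin φ cos λ·ΔX − sin φ sin λ·ΔY + cos φ·ΔZ = −(0.118808)(0.909619)(588.6) − (0.118808)(0.415443)(-588.4) + (0.992917)(147.0) = 111.39 m.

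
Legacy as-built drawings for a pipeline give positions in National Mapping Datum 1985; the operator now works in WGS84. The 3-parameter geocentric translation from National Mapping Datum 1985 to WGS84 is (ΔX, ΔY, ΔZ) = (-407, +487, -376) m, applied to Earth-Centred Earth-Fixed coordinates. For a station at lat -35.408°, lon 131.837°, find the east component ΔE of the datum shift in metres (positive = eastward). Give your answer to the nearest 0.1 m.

ΔE = -21.6 m

At φ = -35.408°, λ = 131.837°: sin φ = -0.579395, cos φ = 0.815047, sin λ = 0.745045, cos λ = -0.667014.
ΔE = −sin λ·ΔX + cos λ·ΔY = −(0.745045)·(-407) + (-0.667014)·(487) = -21.60 m.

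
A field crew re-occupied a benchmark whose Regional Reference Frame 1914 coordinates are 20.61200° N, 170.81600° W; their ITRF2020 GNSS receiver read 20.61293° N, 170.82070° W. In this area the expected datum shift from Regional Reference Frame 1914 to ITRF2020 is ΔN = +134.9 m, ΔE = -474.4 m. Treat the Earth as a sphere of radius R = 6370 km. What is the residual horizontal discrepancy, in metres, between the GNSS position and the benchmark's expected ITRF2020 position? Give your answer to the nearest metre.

35 m

Observed coordinate differences: Δφ = +0.00093°, Δλ = -0.00470°.
Converting to metres (1° lat = 111177 m, cos φ = 0.935986): observed ΔN = 103.4 m, observed ΔE = -489.1 m.
Subtracting the expected shift leaves a residual of 103.4 − (134.9) = -31.5 m north and -489.1 − (-474.4) = -14.7 m east.
Residual distance = √((-31.5)² + (-14.7)²) = 34.8 m.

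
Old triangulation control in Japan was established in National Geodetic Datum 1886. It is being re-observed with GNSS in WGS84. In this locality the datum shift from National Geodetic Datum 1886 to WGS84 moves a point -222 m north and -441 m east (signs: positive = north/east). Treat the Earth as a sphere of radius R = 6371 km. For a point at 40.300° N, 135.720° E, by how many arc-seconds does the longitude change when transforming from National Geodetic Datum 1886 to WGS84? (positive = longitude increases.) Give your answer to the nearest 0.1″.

At latitude 40.300°, cos φ = 0.762668.
One radian of longitude at latitude φ spans R cos φ, so Δλ = ΔE / (R cos φ) = -441.0 / (6371000 × 0.762668) = -9.0760e-05 rad = -18.721″.

Δλ = -18.7″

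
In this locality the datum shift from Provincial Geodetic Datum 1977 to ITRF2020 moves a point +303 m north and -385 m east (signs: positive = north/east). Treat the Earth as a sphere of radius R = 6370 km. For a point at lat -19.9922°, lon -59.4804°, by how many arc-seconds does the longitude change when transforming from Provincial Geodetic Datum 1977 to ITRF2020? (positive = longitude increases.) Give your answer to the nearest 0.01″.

At latitude -19.9922°, cos φ = 0.939739.
One radian of longitude at latitude φ spans R cos φ, so Δλ = ΔE / (R cos φ) = -385.0 / (6370000 × 0.939739) = -6.4315e-05 rad = -13.266″.

Δλ = -13.27″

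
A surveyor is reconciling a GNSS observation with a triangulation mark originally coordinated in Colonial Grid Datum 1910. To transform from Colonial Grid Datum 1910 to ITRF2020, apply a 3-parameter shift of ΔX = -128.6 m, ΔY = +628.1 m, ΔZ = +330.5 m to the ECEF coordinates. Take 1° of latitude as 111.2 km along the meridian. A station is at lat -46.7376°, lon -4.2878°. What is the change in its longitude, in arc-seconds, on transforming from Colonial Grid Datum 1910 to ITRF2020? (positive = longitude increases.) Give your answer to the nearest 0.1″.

sin φ = -0.728223, cos φ = 0.685341, sin λ = -0.074766, cos λ = 0.997201.
East component: ΔE = −sin λ·ΔX + cos λ·ΔY = −(-0.074766)(-128.6) + (0.997201)(628.1) = 616.73 m.
1° of latitude spans 111200 m; at latitude φ, 1° of longitude spans that × cos φ = 76209.9 m, so Δλ = 616.73 / 76209.9 × 3600 = 29.133″.

Δλ = 29.1″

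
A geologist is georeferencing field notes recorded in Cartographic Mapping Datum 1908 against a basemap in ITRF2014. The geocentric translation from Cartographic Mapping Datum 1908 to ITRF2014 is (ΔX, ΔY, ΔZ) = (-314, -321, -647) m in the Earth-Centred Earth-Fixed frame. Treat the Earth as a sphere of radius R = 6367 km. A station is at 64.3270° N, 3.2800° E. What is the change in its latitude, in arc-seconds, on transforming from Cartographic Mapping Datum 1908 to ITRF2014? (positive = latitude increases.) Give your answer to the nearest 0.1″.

sin φ = 0.901281, cos φ = 0.433234, sin λ = 0.057216, cos λ = 0.998362.
North component: ΔN = −sin φ cos λ·ΔX − sin φ sin λ·ΔY + cos φ·ΔZ = −(0.901281)(0.998362)(-314) − (0.901281)(0.057216)(-321) + (0.433234)(-647) = 18.79 m.
1° of latitude spans πR/180 = 111125 m, so Δφ = 18.79 / 111125 × 3600 = 0.609″.

Δφ = 0.6″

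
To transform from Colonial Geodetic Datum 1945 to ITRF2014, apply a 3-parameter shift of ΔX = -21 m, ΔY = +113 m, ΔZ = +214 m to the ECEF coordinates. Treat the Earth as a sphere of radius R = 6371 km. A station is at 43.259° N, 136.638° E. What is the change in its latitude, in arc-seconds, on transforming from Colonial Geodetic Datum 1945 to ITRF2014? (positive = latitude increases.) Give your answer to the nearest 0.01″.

sin φ = 0.685297, cos φ = 0.728263, sin λ = 0.686605, cos λ = -0.727030.
North component: ΔN = −sin φ cos λ·ΔX − sin φ sin λ·ΔY + cos φ·ΔZ = −(0.685297)(-0.727030)(-21) − (0.685297)(0.686605)(113) + (0.728263)(214) = 92.22 m.
1° of latitude spans πR/180 = 111195 m, so Δφ = 92.22 / 111195 × 3600 = 2.986″.

Δφ = 2.99″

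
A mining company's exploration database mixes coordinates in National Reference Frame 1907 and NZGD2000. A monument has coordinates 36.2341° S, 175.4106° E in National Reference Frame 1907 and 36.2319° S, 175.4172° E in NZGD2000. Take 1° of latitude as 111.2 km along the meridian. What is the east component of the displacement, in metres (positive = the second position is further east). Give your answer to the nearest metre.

Δφ = -36.2319° − -36.2341° = +0.0022°; Δλ = 175.4172° − 175.4106° = +0.0066°.
ΔN = Δφ × 111200 = 244.6 m; ΔE = Δλ × 111200 × cos(-36.2341°) = +0.0066 × 111200 × 0.806609 = 592.0 m.

ΔE = 592 m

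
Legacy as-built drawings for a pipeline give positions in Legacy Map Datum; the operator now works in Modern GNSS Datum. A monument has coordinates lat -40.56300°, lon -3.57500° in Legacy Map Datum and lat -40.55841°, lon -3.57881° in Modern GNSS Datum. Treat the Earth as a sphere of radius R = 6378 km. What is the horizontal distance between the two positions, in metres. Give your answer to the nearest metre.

Δφ = -40.55841° − -40.56300° = +0.00459°; Δλ = -3.57881° − -3.57500° = -0.00381°.
1° along a meridian = πR/180 = 111317 m.
ΔN = Δφ × 111317 = 510.9 m; ΔE = Δλ × 111317 × cos(-40.56300°) = -0.00381 × 111317 × 0.759691 = -322.2 m.
Distance = √(ΔE² + ΔN²) = √((-322.2)² + 510.9²) = 604.1 m.

604 m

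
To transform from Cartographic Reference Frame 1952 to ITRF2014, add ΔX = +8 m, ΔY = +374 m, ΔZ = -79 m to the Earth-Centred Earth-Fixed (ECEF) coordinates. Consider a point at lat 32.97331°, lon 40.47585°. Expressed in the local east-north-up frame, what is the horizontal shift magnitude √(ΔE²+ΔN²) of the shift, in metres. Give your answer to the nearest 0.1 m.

344.5 m

At φ = 32.97331°, λ = 40.47585°: sin φ = 0.544248, cos φ = 0.838924, sin λ = 0.649127, cos λ = 0.760680.
ΔE = −sin λ·ΔX + cos λ·ΔY = −(0.649127)·(8) + (0.760680)·(374) = 279.30 m.
ΔN = −sin φ cos λ·ΔX − sin φ sin λ·ΔY + cos φ·ΔZ = −(0.544248)(0.760680)(8) − (0.544248)(0.649127)(374) + (0.838924)(-79) = -201.72 m.
Horizontal magnitude = √(ΔE² + ΔN²) = √(279.30² + (-201.72)²) = 344.53 m.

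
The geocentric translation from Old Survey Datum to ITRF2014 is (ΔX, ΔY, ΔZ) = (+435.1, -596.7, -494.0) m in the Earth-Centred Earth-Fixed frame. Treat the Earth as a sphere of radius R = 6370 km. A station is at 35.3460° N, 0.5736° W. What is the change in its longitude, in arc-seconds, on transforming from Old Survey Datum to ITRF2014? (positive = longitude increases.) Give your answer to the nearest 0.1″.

sin φ = 0.578513, cos φ = 0.815673, sin λ = -0.010011, cos λ = 0.999950.
East component: ΔE = −sin λ·ΔX + cos λ·ΔY = −(-0.010011)(435.1) + (0.999950)(-596.7) = -592.31 m.
1° of latitude spans πR/180 = 111177 m; at latitude φ, 1° of longitude spans that × cos φ = 90684.5 m, so Δλ = -592.31 / 90684.5 × 3600 = -23.514″.

Δλ = -23.5″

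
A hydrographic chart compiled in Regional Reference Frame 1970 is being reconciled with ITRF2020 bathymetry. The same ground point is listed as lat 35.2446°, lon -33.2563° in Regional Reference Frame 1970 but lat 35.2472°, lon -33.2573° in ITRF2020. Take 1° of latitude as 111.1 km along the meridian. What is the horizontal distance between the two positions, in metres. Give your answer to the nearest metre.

Δφ = 35.2472° − 35.2446° = +0.0026°; Δλ = -33.2573° − -33.2563° = -0.0010°.
ΔN = Δφ × 111100 = 288.9 m; ΔE = Δλ × 111100 × cos(35.2446°) = -0.0010 × 111100 × 0.816696 = -90.7 m.
Distance = √(ΔE² + ΔN²) = √((-90.7)² + 288.9²) = 302.8 m.

303 m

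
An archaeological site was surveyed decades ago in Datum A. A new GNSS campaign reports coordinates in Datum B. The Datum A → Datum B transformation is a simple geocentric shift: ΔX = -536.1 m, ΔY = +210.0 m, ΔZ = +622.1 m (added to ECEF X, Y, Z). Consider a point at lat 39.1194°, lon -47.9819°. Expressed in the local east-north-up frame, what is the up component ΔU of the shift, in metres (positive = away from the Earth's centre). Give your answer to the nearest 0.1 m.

ΔU = -6.9 m

At φ = 39.1194°, λ = -47.9819°: sin φ = 0.630939, cos φ = 0.775833, sin λ = -0.742933, cos λ = 0.669365.
ΔU = cos φ cos λ·ΔX + cos φ sin λ·ΔY + sin φ·ΔZ = (0.775833)(0.669365)(-536.1) + (0.775833)(-0.742933)(210.0) + (0.630939)(622.1) = -6.94 m.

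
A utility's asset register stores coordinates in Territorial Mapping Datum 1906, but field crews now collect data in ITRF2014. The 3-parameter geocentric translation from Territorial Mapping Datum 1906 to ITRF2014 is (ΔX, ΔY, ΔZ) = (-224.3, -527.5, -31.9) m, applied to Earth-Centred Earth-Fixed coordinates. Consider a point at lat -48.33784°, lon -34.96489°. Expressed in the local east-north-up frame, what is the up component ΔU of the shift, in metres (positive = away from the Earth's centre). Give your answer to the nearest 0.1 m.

ΔU = 102.6 m

The local up (radial) axis is (cos φ cos λ, cos φ sin λ, sin φ), giving ΔU = -122.188 + 200.948 + 23.832 = 102.59 m.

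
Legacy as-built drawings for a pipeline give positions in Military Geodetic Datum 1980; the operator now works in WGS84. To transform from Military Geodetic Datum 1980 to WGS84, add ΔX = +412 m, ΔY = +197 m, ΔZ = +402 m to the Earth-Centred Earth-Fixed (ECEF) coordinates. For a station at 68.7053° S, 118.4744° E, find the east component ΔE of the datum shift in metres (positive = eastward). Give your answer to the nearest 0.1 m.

ΔE = -456.1 m

At φ = -68.7053°, λ = 118.4744°: sin φ = -0.931725, cos φ = 0.363165, sin λ = 0.879030, cos λ = -0.476766.
ΔE = −sin λ·ΔX + cos λ·ΔY = −(0.879030)·(412) + (-0.476766)·(197) = -456.08 m.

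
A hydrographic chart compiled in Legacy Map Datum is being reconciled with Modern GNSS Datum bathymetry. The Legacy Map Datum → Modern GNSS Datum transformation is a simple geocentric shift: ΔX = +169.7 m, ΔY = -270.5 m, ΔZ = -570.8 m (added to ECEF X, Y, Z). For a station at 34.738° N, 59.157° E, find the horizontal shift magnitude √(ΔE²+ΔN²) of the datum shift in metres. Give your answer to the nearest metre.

The local east axis at (φ, λ) is (−sin λ, cos λ, 0), so ΔE = −sin(59.157°)·169.7 + cos(59.157°)·(-270.5) = -284.38 m.
The local north axis is (−sin φ cos λ, −sin φ sin λ, cos φ), giving ΔN = -49.576 + 132.339 − 469.064 = -386.30 m.
Horizontal magnitude = √(ΔE² + ΔN²) = √((-284.38)² + (-386.30)²) = 479.69 m.

480 m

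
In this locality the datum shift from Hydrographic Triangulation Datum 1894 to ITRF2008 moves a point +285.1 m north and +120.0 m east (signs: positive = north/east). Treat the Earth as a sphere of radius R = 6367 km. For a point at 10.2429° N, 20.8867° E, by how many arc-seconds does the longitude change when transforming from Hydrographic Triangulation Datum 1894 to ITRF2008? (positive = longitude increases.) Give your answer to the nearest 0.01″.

At latitude 10.2429°, cos φ = 0.984063.
One radian of longitude at latitude φ spans R cos φ, so Δλ = ΔE / (R cos φ) = 120.0 / (6367000 × 0.984063) = 1.9152e-05 rad = 3.950″.

Δλ = 3.95″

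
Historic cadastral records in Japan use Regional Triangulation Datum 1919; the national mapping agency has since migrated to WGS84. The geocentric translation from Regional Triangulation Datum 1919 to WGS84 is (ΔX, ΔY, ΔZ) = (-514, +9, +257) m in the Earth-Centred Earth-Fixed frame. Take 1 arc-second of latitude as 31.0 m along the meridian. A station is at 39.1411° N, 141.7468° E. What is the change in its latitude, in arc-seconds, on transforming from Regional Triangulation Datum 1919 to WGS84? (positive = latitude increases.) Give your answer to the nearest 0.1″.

Δφ = -1.9″

sin φ = 0.631232, cos φ = 0.775594, sin λ = 0.619138, cos λ = -0.785282.
North component: ΔN = −sin φ cos λ·ΔX − sin φ sin λ·ΔY + cos φ·ΔZ = −(0.631232)(-0.785282)(-514) − (0.631232)(0.619138)(9) + (0.775594)(257) = -58.98 m.
1° of latitude spans 3600 × 31.00 = 111600 m, so Δφ = -58.98 / 111600 × 3600 = -1.902″.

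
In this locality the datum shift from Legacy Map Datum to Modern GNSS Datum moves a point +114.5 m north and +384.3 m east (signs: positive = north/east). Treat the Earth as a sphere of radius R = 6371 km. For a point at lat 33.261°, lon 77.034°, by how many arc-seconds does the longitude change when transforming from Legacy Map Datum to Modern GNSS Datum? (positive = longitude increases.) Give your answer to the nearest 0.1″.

Δλ = 14.9″

At latitude 33.261°, cos φ = 0.836181.
One radian of longitude at latitude φ spans R cos φ, so Δλ = ΔE / (R cos φ) = 384.3 / (6371000 × 0.836181) = 7.2138e-05 rad = 14.879″.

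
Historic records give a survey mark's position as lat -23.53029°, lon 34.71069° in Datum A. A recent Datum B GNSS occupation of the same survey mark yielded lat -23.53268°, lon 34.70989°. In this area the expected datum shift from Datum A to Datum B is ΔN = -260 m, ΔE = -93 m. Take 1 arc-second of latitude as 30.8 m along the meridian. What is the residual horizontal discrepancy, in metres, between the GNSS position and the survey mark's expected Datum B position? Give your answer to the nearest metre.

13 m

Observed coordinate differences: Δφ = -0.00239°, Δλ = -0.00080°.
Converting to metres (1° lat = 110880 m, cos φ = 0.916849): observed ΔN = -265.0 m, observed ΔE = -81.3 m.
Subtracting the expected shift leaves a residual of -265.0 − (-260) = -5.0 m north and -81.3 − (-93) = 11.7 m east.
Residual distance = √((-5.0)² + 11.7²) = 12.7 m.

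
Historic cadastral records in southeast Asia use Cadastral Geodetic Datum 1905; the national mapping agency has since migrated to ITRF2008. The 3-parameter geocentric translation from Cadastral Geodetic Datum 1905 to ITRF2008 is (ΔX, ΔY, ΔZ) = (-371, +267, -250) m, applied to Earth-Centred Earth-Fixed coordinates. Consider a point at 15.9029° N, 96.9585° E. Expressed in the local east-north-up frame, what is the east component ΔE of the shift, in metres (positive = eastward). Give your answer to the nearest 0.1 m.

The local east axis at (φ, λ) is (−sin λ, cos λ, 0), so ΔE = −sin(96.9585°)·(-371) + cos(96.9585°)·267 = 335.92 m.

ΔE = 335.9 m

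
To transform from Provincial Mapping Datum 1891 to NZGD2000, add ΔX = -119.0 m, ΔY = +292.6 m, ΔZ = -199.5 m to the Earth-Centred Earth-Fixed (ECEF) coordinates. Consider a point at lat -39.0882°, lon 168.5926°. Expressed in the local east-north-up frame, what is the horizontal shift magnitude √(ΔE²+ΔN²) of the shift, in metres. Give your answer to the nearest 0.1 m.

At φ = -39.0882°, λ = 168.5926°: sin φ = -0.630516, cos φ = 0.776176, sin λ = 0.197784, cos λ = -0.980246.
ΔE = −sin λ·ΔX + cos λ·ΔY = −(0.197784)·(-119.0) + (-0.980246)·(292.6) = -263.28 m.
ΔN = −sin φ cos λ·ΔX − sin φ sin λ·ΔY + cos φ·ΔZ = −(-0.630516)(-0.980246)(-119.0) − (-0.630516)(0.197784)(292.6) + (0.776176)(-199.5) = -44.81 m.
Horizontal magnitude = √(ΔE² + ΔN²) = √((-263.28)² + (-44.81)²) = 267.07 m.

267.1 m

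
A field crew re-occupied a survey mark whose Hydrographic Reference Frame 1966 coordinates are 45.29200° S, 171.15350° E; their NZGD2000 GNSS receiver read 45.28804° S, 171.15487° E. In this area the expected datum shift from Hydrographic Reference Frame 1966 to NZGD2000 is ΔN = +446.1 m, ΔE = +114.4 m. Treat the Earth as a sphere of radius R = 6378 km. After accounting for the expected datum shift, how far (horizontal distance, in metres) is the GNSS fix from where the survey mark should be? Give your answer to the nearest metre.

Observed coordinate differences: Δφ = +0.00396°, Δλ = +0.00137°.
Converting to metres (1° lat = 111317 m, cos φ = 0.703494): observed ΔN = 440.8 m, observed ΔE = 107.3 m.
Subtracting the expected shift leaves a residual of 440.8 − (446.1) = -5.3 m north and 107.3 − (114.4) = -7.1 m east.
Residual distance = √((-5.3)² + (-7.1)²) = 8.9 m.

9 m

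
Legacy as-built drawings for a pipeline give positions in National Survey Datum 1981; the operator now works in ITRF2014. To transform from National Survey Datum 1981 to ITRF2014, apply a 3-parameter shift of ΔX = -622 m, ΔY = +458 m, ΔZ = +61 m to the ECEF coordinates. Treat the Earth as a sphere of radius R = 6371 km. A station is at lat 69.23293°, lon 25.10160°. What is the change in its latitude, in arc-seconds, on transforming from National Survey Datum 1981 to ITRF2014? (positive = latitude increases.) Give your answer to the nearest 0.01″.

Δφ = 11.87″

sin φ = 0.935030, cos φ = 0.354570, sin λ = 0.424225, cos λ = 0.905557.
North component: ΔN = −sin φ cos λ·ΔX − sin φ sin λ·ΔY + cos φ·ΔZ = −(0.935030)(0.905557)(-622) − (0.935030)(0.424225)(458) + (0.354570)(61) = 366.62 m.
1° of latitude spans πR/180 = 111195 m, so Δφ = 366.62 / 111195 × 3600 = 11.869″.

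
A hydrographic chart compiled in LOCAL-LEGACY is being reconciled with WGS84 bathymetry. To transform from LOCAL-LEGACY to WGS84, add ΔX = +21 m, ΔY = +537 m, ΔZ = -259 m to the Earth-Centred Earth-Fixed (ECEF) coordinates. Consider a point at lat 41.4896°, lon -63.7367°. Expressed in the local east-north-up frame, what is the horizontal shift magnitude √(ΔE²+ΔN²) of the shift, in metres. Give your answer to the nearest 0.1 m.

282.7 m

At φ = 41.4896°, λ = -63.7367°: sin φ = 0.662484, cos φ = 0.749076, sin λ = -0.896770, cos λ = 0.442497.
ΔE = −sin λ·ΔX + cos λ·ΔY = −(-0.896770)·(21) + (0.442497)·(537) = 256.45 m.
ΔN = −sin φ cos λ·ΔX − sin φ sin λ·ΔY + cos φ·ΔZ = −(0.662484)(0.442497)(21) − (0.662484)(-0.896770)(537) + (0.749076)(-259) = 118.86 m.
Horizontal magnitude = √(ΔE² + ΔN²) = √(256.45² + 118.86²) = 282.66 m.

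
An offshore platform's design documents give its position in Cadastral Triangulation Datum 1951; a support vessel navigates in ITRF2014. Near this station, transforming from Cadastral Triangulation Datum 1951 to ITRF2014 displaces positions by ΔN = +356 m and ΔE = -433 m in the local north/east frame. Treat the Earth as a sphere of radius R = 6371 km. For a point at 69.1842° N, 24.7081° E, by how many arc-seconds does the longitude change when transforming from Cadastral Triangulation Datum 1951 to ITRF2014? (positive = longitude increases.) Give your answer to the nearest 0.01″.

At latitude 69.1842°, cos φ = 0.355365.
One radian of longitude at latitude φ spans R cos φ, so Δλ = ΔE / (R cos φ) = -433.0 / (6371000 × 0.355365) = -1.9125e-04 rad = -39.449″.

Δλ = -39.45″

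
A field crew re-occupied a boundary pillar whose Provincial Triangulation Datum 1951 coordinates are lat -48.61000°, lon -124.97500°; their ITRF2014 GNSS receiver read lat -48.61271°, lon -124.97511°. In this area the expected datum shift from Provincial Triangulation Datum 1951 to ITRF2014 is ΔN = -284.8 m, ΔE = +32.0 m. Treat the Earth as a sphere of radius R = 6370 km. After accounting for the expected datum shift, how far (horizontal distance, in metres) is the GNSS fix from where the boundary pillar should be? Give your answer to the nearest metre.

Observed coordinate differences: Δφ = -0.00271°, Δλ = -0.00011°.
Converting to metres (1° lat = 111177 m, cos φ = 0.661181): observed ΔN = -301.3 m, observed ΔE = -8.1 m.
Subtracting the expected shift leaves a residual of -301.3 − (-284.8) = -16.5 m north and -8.1 − (32.0) = -40.1 m east.
Residual distance = √((-16.5)² + (-40.1)²) = 43.3 m.

43 m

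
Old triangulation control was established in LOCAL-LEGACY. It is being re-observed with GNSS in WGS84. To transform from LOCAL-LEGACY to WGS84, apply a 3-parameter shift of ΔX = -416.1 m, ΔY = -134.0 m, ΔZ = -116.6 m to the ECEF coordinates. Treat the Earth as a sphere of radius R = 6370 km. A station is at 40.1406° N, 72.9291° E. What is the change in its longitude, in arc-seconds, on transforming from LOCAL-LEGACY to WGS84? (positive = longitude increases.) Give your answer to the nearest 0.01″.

sin φ = 0.644665, cos φ = 0.764465, sin λ = 0.955942, cos λ = 0.293555.
East component: ΔE = −sin λ·ΔX + cos λ·ΔY = −(0.955942)(-416.1) + (0.293555)(-134.0) = 358.43 m.
1° of latitude spans πR/180 = 111177 m; at latitude φ, 1° of longitude spans that × cos φ = 84991.3 m, so Δλ = 358.43 / 84991.3 × 3600 = 15.182″.

Δλ = 15.18″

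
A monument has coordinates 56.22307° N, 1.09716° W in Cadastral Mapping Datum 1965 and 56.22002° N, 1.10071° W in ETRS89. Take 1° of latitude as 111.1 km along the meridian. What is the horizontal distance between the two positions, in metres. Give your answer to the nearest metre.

404 m

Δφ = 56.22002° − 56.22307° = -0.00305°; Δλ = -1.10071° − -1.09716° = -0.00355°.
ΔN = Δφ × 111100 = -338.9 m; ΔE = Δλ × 111100 × cos(56.22307°) = -0.00355 × 111100 × 0.555961 = -219.3 m.
Distance = √(ΔE² + ΔN²) = √((-219.3)² + (-338.9)²) = 403.6 m.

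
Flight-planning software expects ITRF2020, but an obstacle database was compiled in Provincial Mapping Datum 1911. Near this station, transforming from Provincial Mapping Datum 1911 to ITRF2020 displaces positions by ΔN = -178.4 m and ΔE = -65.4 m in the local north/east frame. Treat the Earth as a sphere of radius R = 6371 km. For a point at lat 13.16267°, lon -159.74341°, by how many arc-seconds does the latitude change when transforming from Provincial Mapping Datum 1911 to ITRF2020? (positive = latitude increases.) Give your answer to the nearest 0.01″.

On a sphere of radius R, 1 rad of latitude = R, so Δφ = ΔN / R = -178.4 / 6371000 = -2.8002e-05 rad = -5.776″.

Δφ = -5.78″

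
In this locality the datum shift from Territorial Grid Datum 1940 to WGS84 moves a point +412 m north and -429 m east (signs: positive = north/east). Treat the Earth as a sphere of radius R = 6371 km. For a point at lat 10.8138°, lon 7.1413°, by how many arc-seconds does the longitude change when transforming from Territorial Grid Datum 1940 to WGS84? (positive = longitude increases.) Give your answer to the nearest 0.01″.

At latitude 10.8138°, cos φ = 0.982242.
One radian of longitude at latitude φ spans R cos φ, so Δλ = ΔE / (R cos φ) = -429.0 / (6371000 × 0.982242) = -6.8554e-05 rad = -14.140″.

Δλ = -14.14″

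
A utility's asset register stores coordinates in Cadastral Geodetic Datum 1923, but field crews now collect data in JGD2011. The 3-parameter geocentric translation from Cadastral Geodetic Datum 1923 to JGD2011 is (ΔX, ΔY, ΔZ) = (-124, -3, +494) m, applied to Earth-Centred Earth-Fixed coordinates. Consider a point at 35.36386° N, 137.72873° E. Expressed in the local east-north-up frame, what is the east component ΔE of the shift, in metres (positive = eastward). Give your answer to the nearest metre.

At φ = 35.36386°, λ = 137.72873°: sin φ = 0.578767, cos φ = 0.815493, sin λ = 0.672642, cos λ = -0.739968.
ΔE = −sin λ·ΔX + cos λ·ΔY = −(0.672642)·(-124) + (-0.739968)·(-3) = 85.63 m.

ΔE = 86 m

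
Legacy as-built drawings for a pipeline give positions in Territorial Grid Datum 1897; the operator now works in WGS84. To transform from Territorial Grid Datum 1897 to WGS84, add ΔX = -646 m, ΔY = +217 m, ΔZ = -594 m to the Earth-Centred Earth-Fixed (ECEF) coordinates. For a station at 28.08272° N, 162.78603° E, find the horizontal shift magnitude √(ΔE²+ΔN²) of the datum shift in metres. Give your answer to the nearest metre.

The local east axis at (φ, λ) is (−sin λ, cos λ, 0), so ΔE = −sin(162.78603°)·(-646) + cos(162.78603°)·217 = -16.10 m.
The local north axis is (−sin φ cos λ, −sin φ sin λ, cos φ), giving ΔN = -290.480 − 30.231 − 524.068 = -844.78 m.
Horizontal magnitude = √(ΔE² + ΔN²) = √((-16.10)² + (-844.78)²) = 844.93 m.

845 m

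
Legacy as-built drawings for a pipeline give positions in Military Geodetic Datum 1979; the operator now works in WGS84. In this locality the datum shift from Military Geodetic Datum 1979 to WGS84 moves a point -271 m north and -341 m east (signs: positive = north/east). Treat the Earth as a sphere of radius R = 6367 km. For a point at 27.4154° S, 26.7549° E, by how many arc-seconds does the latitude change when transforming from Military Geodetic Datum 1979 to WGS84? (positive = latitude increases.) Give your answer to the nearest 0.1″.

On a sphere of radius R, 1 rad of latitude = R, so Δφ = ΔN / R = -271.0 / 6367000 = -4.2563e-05 rad = -8.779″.

Δφ = -8.8″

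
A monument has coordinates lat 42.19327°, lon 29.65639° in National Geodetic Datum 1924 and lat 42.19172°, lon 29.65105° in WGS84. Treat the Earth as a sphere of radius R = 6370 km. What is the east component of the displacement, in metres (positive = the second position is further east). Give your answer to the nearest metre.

Δφ = 42.19172° − 42.19327° = -0.00155°; Δλ = 29.65105° − 29.65639° = -0.00534°.
1° along a meridian = πR/180 = 111177 m.
ΔN = Δφ × 111177 = -172.3 m; ΔE = Δλ × 111177 × cos(42.19327°) = -0.00534 × 111177 × 0.740883 = -439.9 m.

ΔE = -440 m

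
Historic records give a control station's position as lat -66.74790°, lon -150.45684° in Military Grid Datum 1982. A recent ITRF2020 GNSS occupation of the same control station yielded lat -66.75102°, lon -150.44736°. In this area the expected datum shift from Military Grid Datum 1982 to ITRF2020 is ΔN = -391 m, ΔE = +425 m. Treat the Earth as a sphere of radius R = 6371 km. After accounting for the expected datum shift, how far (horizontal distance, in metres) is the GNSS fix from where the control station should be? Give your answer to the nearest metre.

45 m

Observed coordinate differences: Δφ = -0.00312°, Δλ = +0.00948°.
Converting to metres (1° lat = 111195 m, cos φ = 0.394778): observed ΔN = -346.9 m, observed ΔE = 416.1 m.
Subtracting the expected shift leaves a residual of -346.9 − (-391) = 44.1 m north and 416.1 − (425) = -8.9 m east.
Residual distance = √(44.1² + (-8.9)²) = 45.0 m.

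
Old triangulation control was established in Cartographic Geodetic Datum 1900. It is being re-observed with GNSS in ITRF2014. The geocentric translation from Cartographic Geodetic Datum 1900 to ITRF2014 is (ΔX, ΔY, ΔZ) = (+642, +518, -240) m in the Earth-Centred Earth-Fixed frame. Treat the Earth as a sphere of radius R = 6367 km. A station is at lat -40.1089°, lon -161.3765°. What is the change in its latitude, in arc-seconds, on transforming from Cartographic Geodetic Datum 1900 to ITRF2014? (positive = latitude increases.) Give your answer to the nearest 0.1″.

sin φ = -0.644242, cos φ = 0.764821, sin λ = -0.319348, cos λ = -0.947638.
North component: ΔN = −sin φ cos λ·ΔX − sin φ sin λ·ΔY + cos φ·ΔZ = −(-0.644242)(-0.947638)(642) − (-0.644242)(-0.319348)(518) + (0.764821)(-240) = -682.08 m.
1° of latitude spans πR/180 = 111125 m, so Δφ = -682.08 / 111125 × 3600 = -22.096″.

Δφ = -22.1″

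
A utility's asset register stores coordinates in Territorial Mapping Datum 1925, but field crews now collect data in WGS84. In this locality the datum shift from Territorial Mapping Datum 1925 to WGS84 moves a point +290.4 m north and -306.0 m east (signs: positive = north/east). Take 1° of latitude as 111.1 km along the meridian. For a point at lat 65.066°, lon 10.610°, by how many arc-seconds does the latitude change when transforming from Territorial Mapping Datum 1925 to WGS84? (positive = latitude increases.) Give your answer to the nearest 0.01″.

Δφ = 9.41″

1° of latitude = 111.1 km, so Δφ = 290.4 / 111100 = 0.0026139° = 9.410″.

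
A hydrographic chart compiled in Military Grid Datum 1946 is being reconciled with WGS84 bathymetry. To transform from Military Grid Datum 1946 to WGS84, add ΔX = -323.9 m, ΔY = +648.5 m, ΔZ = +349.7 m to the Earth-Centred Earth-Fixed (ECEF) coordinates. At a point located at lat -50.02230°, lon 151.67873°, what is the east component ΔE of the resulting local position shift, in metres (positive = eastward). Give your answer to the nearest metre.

ΔE = -417 m

At φ = -50.02230°, λ = 151.67873°: sin φ = -0.766295, cos φ = 0.642489, sin λ = 0.474415, cos λ = -0.880301.
ΔE = −sin λ·ΔX + cos λ·ΔY = −(0.474415)·(-323.9) + (-0.880301)·(648.5) = -417.21 m.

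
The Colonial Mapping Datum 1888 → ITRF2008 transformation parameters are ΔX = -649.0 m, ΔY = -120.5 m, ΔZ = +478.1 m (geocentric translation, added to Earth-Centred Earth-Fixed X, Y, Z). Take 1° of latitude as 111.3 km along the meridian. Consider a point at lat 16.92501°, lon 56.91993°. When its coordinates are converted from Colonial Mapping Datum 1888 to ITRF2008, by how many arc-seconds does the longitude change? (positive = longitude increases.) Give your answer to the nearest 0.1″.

sin φ = 0.291120, cos φ = 0.956687, sin λ = 0.837909, cos λ = 0.545811.
East component: ΔE = −sin λ·ΔX + cos λ·ΔY = −(0.837909)(-649.0) + (0.545811)(-120.5) = 478.03 m.
1° of latitude spans 111300 m; at latitude φ, 1° of longitude spans that × cos φ = 106479.2 m, so Δλ = 478.03 / 106479.2 × 3600 = 16.162″.

Δλ = 16.2″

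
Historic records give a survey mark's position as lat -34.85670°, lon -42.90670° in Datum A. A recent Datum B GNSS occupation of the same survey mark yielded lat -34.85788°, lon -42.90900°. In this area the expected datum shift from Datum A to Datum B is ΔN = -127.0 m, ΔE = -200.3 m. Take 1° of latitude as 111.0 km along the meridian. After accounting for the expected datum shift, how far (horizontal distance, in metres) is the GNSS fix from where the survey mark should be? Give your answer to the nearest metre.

10 m

Observed coordinate differences: Δφ = -0.00118°, Δλ = -0.00230°.
Converting to metres (1° lat = 111000 m, cos φ = 0.820584): observed ΔN = -131.0 m, observed ΔE = -209.5 m.
Subtracting the expected shift leaves a residual of -131.0 − (-127.0) = -4.0 m north and -209.5 − (-200.3) = -9.2 m east.
Residual distance = √((-4.0)² + (-9.2)²) = 10.0 m.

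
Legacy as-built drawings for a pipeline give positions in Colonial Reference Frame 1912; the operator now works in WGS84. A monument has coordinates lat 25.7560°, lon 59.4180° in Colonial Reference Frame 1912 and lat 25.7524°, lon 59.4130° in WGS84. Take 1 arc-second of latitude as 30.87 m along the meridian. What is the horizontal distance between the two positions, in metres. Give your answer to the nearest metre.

641 m

Δφ = 25.7524° − 25.7560° = -0.0036°; Δλ = 59.4130° − 59.4180° = -0.0050°.
1° of latitude = 3600 × 30.87 = 111132 m.
ΔN = Δφ × 111132 = -400.1 m; ΔE = Δλ × 111132 × cos(25.7560°) = -0.0050 × 111132 × 0.900653 = -500.5 m.
Distance = √(ΔE² + ΔN²) = √((-500.5)² + (-400.1)²) = 640.7 m.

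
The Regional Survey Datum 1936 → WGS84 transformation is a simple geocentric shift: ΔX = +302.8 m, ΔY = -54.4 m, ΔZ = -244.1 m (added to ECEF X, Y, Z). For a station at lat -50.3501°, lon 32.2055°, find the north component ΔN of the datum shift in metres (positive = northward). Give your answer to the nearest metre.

At φ = -50.3501°, λ = 32.2055°: sin φ = -0.769958, cos φ = 0.638095, sin λ = 0.532958, cos λ = 0.846142.
ΔN = −sin φ cos λ·ΔX − sin φ sin λ·ΔY + cos φ·ΔZ = −(-0.769958)(0.846142)(302.8) − (-0.769958)(0.532958)(-54.4) + (0.638095)(-244.1) = 19.19 m.

ΔN = 19 m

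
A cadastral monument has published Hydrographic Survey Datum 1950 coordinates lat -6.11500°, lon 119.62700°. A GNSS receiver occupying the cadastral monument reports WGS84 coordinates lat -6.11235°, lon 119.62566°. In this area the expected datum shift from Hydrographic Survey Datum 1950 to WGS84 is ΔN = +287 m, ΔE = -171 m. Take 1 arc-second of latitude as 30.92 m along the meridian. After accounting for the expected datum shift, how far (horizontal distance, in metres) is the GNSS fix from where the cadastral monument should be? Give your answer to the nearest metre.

Observed coordinate differences: Δφ = +0.00265°, Δλ = -0.00134°.
Converting to metres (1° lat = 111312 m, cos φ = 0.994310): observed ΔN = 295.0 m, observed ΔE = -148.3 m.
Subtracting the expected shift leaves a residual of 295.0 − (287) = 8.0 m north and -148.3 − (-171) = 22.7 m east.
Residual distance = √(8.0² + 22.7²) = 24.1 m.

24 m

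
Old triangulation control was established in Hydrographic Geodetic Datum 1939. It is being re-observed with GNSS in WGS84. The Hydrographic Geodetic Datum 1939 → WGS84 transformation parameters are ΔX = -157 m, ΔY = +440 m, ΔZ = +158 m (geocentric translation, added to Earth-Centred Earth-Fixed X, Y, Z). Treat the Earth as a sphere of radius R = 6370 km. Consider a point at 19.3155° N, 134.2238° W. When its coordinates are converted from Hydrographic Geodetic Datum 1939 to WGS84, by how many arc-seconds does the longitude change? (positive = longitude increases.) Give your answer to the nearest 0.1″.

sin φ = 0.330770, cos φ = 0.943712, sin λ = -0.716621, cos λ = -0.697463.
East component: ΔE = −sin λ·ΔX + cos λ·ΔY = −(-0.716621)(-157) + (-0.697463)(440) = -419.39 m.
1° of latitude spans πR/180 = 111177 m; at latitude φ, 1° of longitude spans that × cos φ = 104919.5 m, so Δλ = -419.39 / 104919.5 × 3600 = -14.390″.

Δλ = -14.4″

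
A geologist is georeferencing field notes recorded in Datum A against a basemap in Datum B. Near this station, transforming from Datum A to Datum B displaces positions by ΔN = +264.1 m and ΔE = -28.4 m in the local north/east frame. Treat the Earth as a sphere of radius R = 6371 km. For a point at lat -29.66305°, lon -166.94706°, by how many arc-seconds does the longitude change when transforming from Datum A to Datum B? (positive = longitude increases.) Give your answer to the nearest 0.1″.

At latitude -29.66305°, cos φ = 0.868951.
One radian of longitude at latitude φ spans R cos φ, so Δλ = ΔE / (R cos φ) = -28.4 / (6371000 × 0.868951) = -5.1300e-06 rad = -1.058″.

Δλ = -1.1″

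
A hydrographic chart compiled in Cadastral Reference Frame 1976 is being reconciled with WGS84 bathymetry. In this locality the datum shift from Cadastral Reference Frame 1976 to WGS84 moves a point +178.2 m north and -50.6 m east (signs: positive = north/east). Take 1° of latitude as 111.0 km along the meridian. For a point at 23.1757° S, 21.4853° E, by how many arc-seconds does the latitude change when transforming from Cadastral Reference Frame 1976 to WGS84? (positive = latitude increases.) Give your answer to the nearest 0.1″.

Δφ = 5.8″

1° of latitude = 111.0 km, so Δφ = 178.2 / 111000 = 0.0016054° = 5.779″.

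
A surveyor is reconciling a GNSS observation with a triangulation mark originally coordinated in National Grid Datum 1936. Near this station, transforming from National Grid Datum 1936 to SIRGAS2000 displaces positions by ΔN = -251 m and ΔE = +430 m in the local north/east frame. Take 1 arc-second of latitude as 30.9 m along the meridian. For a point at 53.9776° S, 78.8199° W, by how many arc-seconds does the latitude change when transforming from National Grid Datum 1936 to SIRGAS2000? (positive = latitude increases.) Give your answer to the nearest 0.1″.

Δφ = -8.1″

1″ of latitude = 30.90 m, so Δφ = -251.0 / 30.90 = -8.123″.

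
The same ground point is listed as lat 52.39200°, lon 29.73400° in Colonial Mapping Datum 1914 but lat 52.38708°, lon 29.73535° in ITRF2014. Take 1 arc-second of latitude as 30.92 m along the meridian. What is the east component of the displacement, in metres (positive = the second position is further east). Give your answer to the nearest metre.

ΔE = 92 m

Δφ = 52.38708° − 52.39200° = -0.00492°; Δλ = 29.73535° − 29.73400° = +0.00135°.
1° of latitude = 3600 × 30.92 = 111312 m.
ΔN = Δφ × 111312 = -547.7 m; ΔE = Δλ × 111312 × cos(52.39200°) = +0.00135 × 111312 × 0.610256 = 91.7 m.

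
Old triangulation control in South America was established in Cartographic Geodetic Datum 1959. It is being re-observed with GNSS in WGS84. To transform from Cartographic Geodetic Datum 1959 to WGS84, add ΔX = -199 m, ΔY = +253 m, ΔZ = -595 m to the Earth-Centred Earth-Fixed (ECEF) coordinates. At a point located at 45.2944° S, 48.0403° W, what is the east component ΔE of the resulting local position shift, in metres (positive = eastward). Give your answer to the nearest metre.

ΔE = 21 m

At φ = -45.2944°, λ = -48.0403°: sin φ = -0.710731, cos φ = 0.703464, sin λ = -0.743615, cos λ = 0.668608.
ΔE = −sin λ·ΔX + cos λ·ΔY = −(-0.743615)·(-199) + (0.668608)·(253) = 21.18 m.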